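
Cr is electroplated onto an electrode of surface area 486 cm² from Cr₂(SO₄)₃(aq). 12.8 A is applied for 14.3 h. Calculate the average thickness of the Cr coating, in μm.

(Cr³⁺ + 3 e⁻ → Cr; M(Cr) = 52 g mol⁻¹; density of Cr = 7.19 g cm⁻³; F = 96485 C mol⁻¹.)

Q = I·t = 12.80 × 51480 = 658900 C; n(e⁻) = 6.829 mol.
n(Cr) = n(e⁻)/3 = 2.276 mol, so m = 2.276 × 52 = 118.4 g.
Volume = m/ρ = 118.4 / 7.19 = 16.46 cm³.
Thickness = V/A = 16.46 / 486 = 0.0339 cm = 339 μm.

339 μm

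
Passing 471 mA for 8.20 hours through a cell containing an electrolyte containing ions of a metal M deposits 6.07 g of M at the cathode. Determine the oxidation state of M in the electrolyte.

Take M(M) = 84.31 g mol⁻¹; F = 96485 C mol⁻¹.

Q = I·t = 0.4710 A × 29520 s = 13900 C, so n(e⁻) = 13900/96485 = 0.1441 mol.
n(M) deposited = 6.07 / 84.31 = 0.07200 mol.
Electrons per atom = n(e⁻)/n(M) = 0.1441 / 0.07200 = 2.00 ≈ 2, so the ion is M²⁺.

+2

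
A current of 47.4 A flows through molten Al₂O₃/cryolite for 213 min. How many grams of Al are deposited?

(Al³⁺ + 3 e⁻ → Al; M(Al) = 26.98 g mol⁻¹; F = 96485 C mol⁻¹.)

Q = I·t = 47.40 A × 12780 s = 605800 C.
n(e⁻) = Q/F = 605800 / 96485 = 6.278 mol.
Al³⁺ + 3 e⁻ → Al, so n(Al) = n(e⁻)/3 = 2.093 mol.
m = n·M = 2.093 × 26.98 = 56.5 g.

56.5 g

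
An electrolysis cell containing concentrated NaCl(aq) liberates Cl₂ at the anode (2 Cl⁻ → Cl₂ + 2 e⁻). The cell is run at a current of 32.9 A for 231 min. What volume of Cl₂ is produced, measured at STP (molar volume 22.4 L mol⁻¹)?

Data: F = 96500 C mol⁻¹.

Q = I·t = 32.90 A × 13860 s = 456000 C.
n(e⁻) = Q/F = 456000 / 96500 = 4.725 mol.
2 electrons are transferred per Cl₂ molecule, so n(Cl₂) = 4.725 / 2 = 2.363 mol.
V = n × V_m = 2.363 × 22.4 = 52.9 L.

52.9 L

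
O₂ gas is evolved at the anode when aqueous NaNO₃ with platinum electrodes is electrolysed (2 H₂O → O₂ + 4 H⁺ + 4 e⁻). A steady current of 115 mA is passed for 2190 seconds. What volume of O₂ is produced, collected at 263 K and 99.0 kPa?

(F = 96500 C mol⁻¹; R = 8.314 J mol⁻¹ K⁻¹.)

0.0144 L

Q = I·t = 0.1150 A × 2190.0 s = 251.8 C.
n(e⁻) = Q/F = 251.8 / 96500 = 0.002610 mol.
4 electrons are transferred per O₂ molecule, so n(O₂) = 0.002610 / 4 = 0.0006525 mol.
V = nRT/P = (0.0006525 × 8.314 × 263) / (99.0 × 10³ Pa) = 1.44 × 10⁻⁵ m³ = 0.0144 L.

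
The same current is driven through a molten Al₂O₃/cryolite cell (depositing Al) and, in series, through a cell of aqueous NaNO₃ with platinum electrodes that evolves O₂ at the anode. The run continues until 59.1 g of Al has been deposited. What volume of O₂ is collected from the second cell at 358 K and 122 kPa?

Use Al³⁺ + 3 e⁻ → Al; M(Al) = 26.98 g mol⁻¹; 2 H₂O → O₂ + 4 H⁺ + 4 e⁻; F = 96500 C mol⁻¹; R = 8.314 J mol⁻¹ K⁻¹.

n(Al) = 59.1 / 26.98 = 2.191 mol, so n(e⁻) = 3 × 2.191 = 6.572 mol.
The cells are in series, so the same 6.572 mol of electrons passes through the second cell.
2 H₂O → O₂ + 4 H⁺ + 4 e⁻ — 4 mol e⁻ per mol O₂, so n(O₂) = 6.572/4 = 1.643 mol.
V = nRT/P = (1.643 × 8.314 × 358) / (122 × 10³) = 0.0401 m³ = 40.1 L.

40.1 L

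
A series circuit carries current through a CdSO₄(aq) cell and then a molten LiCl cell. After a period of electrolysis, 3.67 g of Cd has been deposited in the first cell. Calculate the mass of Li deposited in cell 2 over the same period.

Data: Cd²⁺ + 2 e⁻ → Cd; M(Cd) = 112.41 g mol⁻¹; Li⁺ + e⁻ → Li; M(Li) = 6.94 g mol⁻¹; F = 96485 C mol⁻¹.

0.453 g

n(Cd) = 3.67 / 112.41 = 0.03265 mol.
Since Cd²⁺ + 2 e⁻ → Cd, n(e⁻) passed = 2 × 0.03265 = 0.06530 mol.
Cells in series carry the same charge, so the same 0.06530 mol of electrons passes through cell 2.
Li⁺ + e⁻ → Li, so n(Li) = 0.06530 / 1 = 0.06530 mol.
m(Li) = 0.06530 × 6.94 = 0.453 g.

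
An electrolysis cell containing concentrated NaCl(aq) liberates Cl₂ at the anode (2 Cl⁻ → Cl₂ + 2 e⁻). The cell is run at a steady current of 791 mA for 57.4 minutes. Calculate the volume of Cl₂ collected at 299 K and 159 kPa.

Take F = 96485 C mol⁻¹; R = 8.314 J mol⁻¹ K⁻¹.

Q = I·t = 0.7910 A × 3444.0 s = 2724 C.
n(e⁻) = Q/F = 2724 / 96485 = 0.02823 mol.
2 electrons are transferred per Cl₂ molecule, so n(Cl₂) = 0.02823 / 2 = 0.01412 mol.
V = nRT/P = (0.01412 × 8.314 × 299) / (159 × 10³ Pa) = 2.21 × 10⁻⁴ m³ = 0.221 L.

0.221 L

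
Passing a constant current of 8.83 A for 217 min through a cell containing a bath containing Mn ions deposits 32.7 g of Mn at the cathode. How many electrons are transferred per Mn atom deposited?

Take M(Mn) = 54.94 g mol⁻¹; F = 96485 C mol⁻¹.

2

Q = I·t = 8.830 A × 13020 s = 115000 C, so n(e⁻) = 115000/96485 = 1.192 mol.
n(Mn) deposited = 32.7 / 54.94 = 0.5952 mol.
Electrons per atom = n(e⁻)/n(Mn) = 1.192 / 0.5952 = 2.00 ≈ 2, so the ion is Mn²⁺.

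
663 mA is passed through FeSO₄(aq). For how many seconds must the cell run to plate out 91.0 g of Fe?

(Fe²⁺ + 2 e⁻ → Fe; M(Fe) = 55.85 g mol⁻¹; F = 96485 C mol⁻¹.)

n(Fe) = m/M = 91.0 / 55.85 = 1.629 mol.
Each Fe atom requires 2 electrons, so n(e⁻) = 2 × 1.629 = 3.259 mol.
Q = n(e⁻)·F = 3.259 × 96485 = 314400 C.
t = Q/I = 314400 / 0.6630 A = 474200 s.

4.74 × 10⁵ s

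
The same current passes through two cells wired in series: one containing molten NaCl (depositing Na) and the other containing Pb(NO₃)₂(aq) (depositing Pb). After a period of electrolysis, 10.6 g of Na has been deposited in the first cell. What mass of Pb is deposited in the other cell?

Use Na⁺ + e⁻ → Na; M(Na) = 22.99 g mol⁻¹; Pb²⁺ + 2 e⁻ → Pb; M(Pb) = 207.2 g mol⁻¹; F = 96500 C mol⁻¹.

47.8 g

n(Na) = 10.6 / 22.99 = 0.4611 mol.
Since Na⁺ + e⁻ → Na, n(e⁻) passed = 1 × 0.4611 = 0.4611 mol.
Cells in series carry the same charge, so the same 0.4611 mol of electrons passes through cell 2.
Pb²⁺ + 2 e⁻ → Pb, so n(Pb) = 0.4611 / 2 = 0.2305 mol.
m(Pb) = 0.2305 × 207.2 = 47.8 g.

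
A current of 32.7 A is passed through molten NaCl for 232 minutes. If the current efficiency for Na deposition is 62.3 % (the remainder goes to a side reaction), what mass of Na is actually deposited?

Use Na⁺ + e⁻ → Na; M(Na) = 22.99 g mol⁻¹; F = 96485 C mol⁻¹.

Q = I·t = 32.70 × 13920 = 455200 C.
n(e⁻) = 455200/96485 = 4.718 mol; theoretically n(Na) = 4.718/1 = 4.718 mol, m_theo = 108.5 g.
At 62.3 % efficiency, m_actual = 0.623 × 108.5 = 67.6 g.

67.6 g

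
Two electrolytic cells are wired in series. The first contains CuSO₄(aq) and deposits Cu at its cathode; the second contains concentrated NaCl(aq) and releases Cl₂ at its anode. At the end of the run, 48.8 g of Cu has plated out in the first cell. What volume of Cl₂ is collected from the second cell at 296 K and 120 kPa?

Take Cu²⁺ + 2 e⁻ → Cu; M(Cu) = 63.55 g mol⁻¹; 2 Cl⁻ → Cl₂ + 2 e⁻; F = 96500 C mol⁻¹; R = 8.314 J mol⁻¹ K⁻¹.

n(Cu) = 48.8 / 63.55 = 0.7679 mol, so n(e⁻) = 2 × 0.7679 = 1.536 mol.
The cells are in series, so the same 1.536 mol of electrons passes through the second cell.
2 Cl⁻ → Cl₂ + 2 e⁻ — 2 mol e⁻ per mol Cl₂, so n(Cl₂) = 1.536/2 = 0.7679 mol.
V = nRT/P = (0.7679 × 8.314 × 296) / (120 × 10³) = 0.0157 m³ = 15.7 L.

15.7 L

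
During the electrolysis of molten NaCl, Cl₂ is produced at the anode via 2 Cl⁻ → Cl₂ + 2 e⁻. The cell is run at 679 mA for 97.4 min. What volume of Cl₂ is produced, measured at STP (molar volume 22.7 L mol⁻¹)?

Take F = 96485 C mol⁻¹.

0.467 L

Q = I·t = 0.6790 A × 5844.0 s = 3968 C.
n(e⁻) = Q/F = 3968 / 96485 = 0.04113 mol.
2 electrons are transferred per Cl₂ molecule, so n(Cl₂) = 0.04113 / 2 = 0.02056 mol.
V = n × V_m = 0.02056 × 22.7 = 0.467 L.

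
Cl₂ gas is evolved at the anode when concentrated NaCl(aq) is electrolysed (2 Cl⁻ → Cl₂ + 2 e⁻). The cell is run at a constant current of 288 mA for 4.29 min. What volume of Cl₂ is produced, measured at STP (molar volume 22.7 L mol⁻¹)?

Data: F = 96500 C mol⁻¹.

Q = I·t = 0.2880 A × 257.40 s = 74.13 C.
n(e⁻) = Q/F = 74.13 / 96500 = 0.0007682 mol.
2 electrons are transferred per Cl₂ molecule, so n(Cl₂) = 0.0007682 / 2 = 0.0003841 mol.
V = n × V_m = 0.0003841 × 22.7 = 0.00872 L.

0.00872 L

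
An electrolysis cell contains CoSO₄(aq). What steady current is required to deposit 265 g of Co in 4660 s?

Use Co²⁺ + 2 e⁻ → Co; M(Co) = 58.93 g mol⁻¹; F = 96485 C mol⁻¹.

n(Co) = 265 / 58.93 = 4.497 mol.
n(e⁻) = 2 × 4.497 = 8.994 mol.
Q = n(e⁻)·F = 8.994 × 96485 = 867800 C.
I = Q/t = 867800 / 4660.0 s = 186 A.

186 A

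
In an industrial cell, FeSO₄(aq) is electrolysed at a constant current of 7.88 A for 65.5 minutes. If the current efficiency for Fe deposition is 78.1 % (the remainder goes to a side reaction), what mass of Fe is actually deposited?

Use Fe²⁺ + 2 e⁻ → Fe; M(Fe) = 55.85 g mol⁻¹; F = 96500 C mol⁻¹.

Q = I·t = 7.880 × 3930.0 = 30970 C.
n(e⁻) = 30970/96500 = 0.3209 mol; theoretically n(Fe) = 0.3209/2 = 0.1605 mol, m_theo = 8.962 g.
At 78.1 % efficiency, m_actual = 0.781 × 8.962 = 7.00 g.

7.00 g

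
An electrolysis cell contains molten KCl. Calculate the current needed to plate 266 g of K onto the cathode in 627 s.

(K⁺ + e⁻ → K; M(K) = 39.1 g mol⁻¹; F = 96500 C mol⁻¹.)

n(K) = 266 / 39.1 = 6.803 mol.
n(e⁻) = 1 × 6.803 = 6.803 mol.
Q = n(e⁻)·F = 6.803 × 96500 = 656500 C.
I = Q/t = 656500 / 627.00 s = 1050 A.

1050 A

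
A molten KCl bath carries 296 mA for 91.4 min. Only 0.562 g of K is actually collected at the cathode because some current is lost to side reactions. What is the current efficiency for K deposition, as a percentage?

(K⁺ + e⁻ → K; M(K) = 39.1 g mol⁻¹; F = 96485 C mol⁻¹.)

Q = I·t = 0.2960 × 5484.0 = 1623 C; n(e⁻) = 1623/96485 = 0.01682 mol.
Theoretical n(K) = n(e⁻)/1 = 0.01682 mol, i.e. m_theo = 0.01682 × 39.1 = 0.6578 g.
Efficiency = m_actual / m_theo = 0.562 / 0.6578 = 85.4 %.

85.4 %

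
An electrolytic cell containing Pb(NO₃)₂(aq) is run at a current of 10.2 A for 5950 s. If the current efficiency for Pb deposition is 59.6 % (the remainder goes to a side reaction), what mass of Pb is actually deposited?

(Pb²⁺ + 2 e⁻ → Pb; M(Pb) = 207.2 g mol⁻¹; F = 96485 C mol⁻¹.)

Q = I·t = 10.20 × 5950.0 = 60690 C.
n(e⁻) = 60690/96485 = 0.6290 mol; theoretically n(Pb) = 0.6290/2 = 0.3145 mol, m_theo = 65.17 g.
At 59.6 % efficiency, m_actual = 0.596 × 65.17 = 38.8 g.

38.8 g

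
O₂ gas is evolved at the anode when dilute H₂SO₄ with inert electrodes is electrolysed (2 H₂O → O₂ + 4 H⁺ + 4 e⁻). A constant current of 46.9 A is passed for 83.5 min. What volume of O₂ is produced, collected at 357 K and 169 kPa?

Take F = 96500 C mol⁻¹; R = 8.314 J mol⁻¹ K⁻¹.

10.7 L

Q = I·t = 46.90 A × 5010.0 s = 235000 C.
n(e⁻) = Q/F = 235000 / 96500 = 2.435 mol.
4 electrons are transferred per O₂ molecule, so n(O₂) = 2.435 / 4 = 0.6087 mol.
V = nRT/P = (0.6087 × 8.314 × 357) / (169 × 10³ Pa) = 0.0107 m³ = 10.7 L.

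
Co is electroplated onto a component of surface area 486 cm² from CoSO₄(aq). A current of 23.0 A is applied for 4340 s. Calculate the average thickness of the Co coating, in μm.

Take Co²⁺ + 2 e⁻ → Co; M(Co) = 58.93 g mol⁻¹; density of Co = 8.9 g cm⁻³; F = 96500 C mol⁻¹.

70.5 μm

Q = I·t = 23.00 × 4340.0 = 99820 C; n(e⁻) = 1.034 mol.
n(Co) = n(e⁻)/2 = 0.5172 mol, so m = 0.5172 × 58.93 = 30.48 g.
Volume = m/ρ = 30.48 / 8.9 = 3.425 cm³.
Thickness = V/A = 3.425 / 486 = 0.00705 cm = 70.5 μm.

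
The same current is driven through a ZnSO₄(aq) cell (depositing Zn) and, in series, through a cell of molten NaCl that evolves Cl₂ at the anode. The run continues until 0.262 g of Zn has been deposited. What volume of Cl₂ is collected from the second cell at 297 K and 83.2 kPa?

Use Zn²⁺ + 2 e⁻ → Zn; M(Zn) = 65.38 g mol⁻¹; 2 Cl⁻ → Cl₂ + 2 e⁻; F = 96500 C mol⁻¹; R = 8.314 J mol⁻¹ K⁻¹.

n(Zn) = 0.262 / 65.38 = 0.004007 mol, so n(e⁻) = 2 × 0.004007 = 0.008015 mol.
The cells are in series, so the same 0.008015 mol of electrons passes through the second cell.
2 Cl⁻ → Cl₂ + 2 e⁻ — 2 mol e⁻ per mol Cl₂, so n(Cl₂) = 0.008015/2 = 0.004007 mol.
V = nRT/P = (0.004007 × 8.314 × 297) / (83.2 × 10³) = 1.19 × 10⁻⁴ m³ = 0.119 L.

0.119 L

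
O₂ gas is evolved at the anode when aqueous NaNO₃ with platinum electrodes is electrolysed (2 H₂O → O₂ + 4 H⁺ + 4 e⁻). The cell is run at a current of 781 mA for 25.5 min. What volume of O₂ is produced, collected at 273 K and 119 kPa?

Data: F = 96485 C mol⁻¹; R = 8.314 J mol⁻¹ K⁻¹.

Q = I·t = 0.7810 A × 1530.0 s = 1195 C.
n(e⁻) = Q/F = 1195 / 96485 = 0.01238 mol.
4 electrons are transferred per O₂ molecule, so n(O₂) = 0.01238 / 4 = 0.003096 mol.
V = nRT/P = (0.003096 × 8.314 × 273) / (119 × 10³ Pa) = 5.91 × 10⁻⁵ m³ = 0.0591 L.

0.0591 L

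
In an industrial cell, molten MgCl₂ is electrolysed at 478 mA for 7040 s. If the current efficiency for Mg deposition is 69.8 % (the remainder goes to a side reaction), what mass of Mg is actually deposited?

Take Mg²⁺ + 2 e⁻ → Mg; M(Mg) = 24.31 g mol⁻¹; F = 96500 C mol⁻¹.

Q = I·t = 0.4780 × 7040.0 = 3365 C.
n(e⁻) = 3365/96500 = 0.03487 mol; theoretically n(Mg) = 0.03487/2 = 0.01744 mol, m_theo = 0.4239 g.
At 69.8 % efficiency, m_actual = 0.698 × 0.4239 = 0.296 g.

0.296 g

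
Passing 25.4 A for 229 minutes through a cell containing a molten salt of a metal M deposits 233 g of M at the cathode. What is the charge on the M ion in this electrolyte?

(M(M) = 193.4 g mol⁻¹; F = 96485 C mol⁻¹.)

Q = I·t = 25.40 A × 13740 s = 349000 C, so n(e⁻) = 349000/96485 = 3.617 mol.
n(M) deposited = 233 / 193.4 = 1.205 mol.
Electrons per atom = n(e⁻)/n(M) = 3.617 / 1.205 = 3.00 ≈ 3, so the ion is M³⁺.

+3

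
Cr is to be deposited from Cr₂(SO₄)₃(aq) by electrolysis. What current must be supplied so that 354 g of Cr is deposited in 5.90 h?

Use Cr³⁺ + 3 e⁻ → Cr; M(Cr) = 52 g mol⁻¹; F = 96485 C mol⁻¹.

n(Cr) = 354 / 52 = 6.808 mol.
n(e⁻) = 3 × 6.808 = 20.42 mol.
Q = n(e⁻)·F = 20.42 × 96485 = 1971000 C.
I = Q/t = 1971000 / 21240 s = 92.8 A.

92.8 A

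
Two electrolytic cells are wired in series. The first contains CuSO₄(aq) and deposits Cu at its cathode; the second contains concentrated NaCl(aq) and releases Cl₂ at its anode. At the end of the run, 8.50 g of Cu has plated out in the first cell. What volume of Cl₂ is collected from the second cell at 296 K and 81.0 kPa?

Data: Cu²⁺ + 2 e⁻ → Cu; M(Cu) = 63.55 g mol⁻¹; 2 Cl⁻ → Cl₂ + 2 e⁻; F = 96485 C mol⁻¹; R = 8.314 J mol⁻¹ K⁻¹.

4.06 L

n(Cu) = 8.50 / 63.55 = 0.1338 mol, so n(e⁻) = 2 × 0.1338 = 0.2675 mol.
The cells are in series, so the same 0.2675 mol of electrons passes through the second cell.
2 Cl⁻ → Cl₂ + 2 e⁻ — 2 mol e⁻ per mol Cl₂, so n(Cl₂) = 0.2675/2 = 0.1338 mol.
V = nRT/P = (0.1338 × 8.314 × 296) / (81.0 × 10³) = 0.00406 m³ = 4.06 L.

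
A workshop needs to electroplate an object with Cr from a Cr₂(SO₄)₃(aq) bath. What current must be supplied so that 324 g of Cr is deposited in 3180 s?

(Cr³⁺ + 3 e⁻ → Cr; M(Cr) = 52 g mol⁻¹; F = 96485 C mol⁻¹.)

n(Cr) = 324 / 52 = 6.231 mol.
n(e⁻) = 3 × 6.231 = 18.69 mol.
Q = n(e⁻)·F = 18.69 × 96485 = 1804000 C.
I = Q/t = 1804000 / 3180.0 s = 567 A.

567 A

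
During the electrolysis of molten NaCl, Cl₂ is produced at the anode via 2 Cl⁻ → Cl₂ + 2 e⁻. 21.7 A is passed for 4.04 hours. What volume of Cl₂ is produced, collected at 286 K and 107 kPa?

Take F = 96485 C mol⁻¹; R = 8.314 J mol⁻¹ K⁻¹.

36.3 L

Q = I·t = 21.70 A × 14544 s = 315600 C.
n(e⁻) = Q/F = 315600 / 96485 = 3.271 mol.
2 electrons are transferred per Cl₂ molecule, so n(Cl₂) = 3.271 / 2 = 1.636 mol.
V = nRT/P = (1.636 × 8.314 × 286) / (107 × 10³ Pa) = 0.0363 m³ = 36.3 L.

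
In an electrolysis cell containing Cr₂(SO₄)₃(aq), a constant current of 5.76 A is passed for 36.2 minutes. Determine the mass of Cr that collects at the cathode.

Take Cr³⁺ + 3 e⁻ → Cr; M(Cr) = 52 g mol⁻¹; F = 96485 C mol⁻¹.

2.25 g

Q = I·t = 5.760 A × 2172.0 s = 12510 C.
n(e⁻) = Q/F = 12510 / 96485 = 0.1297 mol.
Cr³⁺ + 3 e⁻ → Cr, so n(Cr) = n(e⁻)/3 = 0.04322 mol.
m = n·M = 0.04322 × 52 = 2.25 g.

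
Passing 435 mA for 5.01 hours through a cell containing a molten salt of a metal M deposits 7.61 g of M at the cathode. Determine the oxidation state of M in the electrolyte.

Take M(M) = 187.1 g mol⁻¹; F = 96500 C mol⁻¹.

+2

Q = I·t = 0.4350 A × 18036 s = 7846 C, so n(e⁻) = 7846/96500 = 0.08130 mol.
n(M) deposited = 7.61 / 187.1 = 0.04067 mol.
Electrons per atom = n(e⁻)/n(M) = 0.08130 / 0.04067 = 2.00 ≈ 2, so the ion is M²⁺.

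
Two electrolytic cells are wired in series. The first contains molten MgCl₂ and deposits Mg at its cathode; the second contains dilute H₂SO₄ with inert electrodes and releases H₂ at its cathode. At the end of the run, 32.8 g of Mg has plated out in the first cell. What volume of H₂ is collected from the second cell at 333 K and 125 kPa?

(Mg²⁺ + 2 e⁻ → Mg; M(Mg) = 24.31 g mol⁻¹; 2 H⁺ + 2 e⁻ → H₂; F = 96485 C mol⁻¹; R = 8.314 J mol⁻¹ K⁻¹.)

29.9 L

n(Mg) = 32.8 / 24.31 = 1.349 mol, so n(e⁻) = 2 × 1.349 = 2.698 mol.
The cells are in series, so the same 2.698 mol of electrons passes through the second cell.
2 H⁺ + 2 e⁻ → H₂ — 2 mol e⁻ per mol H₂, so n(H₂) = 2.698/2 = 1.349 mol.
V = nRT/P = (1.349 × 8.314 × 333) / (125 × 10³) = 0.0299 m³ = 29.9 L.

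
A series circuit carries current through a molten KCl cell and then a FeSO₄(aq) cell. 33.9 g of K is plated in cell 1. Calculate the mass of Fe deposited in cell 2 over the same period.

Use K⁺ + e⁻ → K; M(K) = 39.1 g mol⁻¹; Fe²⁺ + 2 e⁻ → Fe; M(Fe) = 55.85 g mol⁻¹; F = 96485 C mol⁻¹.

n(K) = 33.9 / 39.1 = 0.8670 mol.
Since K⁺ + e⁻ → K, n(e⁻) passed = 1 × 0.8670 = 0.8670 mol.
Cells in series carry the same charge, so the same 0.8670 mol of electrons passes through cell 2.
Fe²⁺ + 2 e⁻ → Fe, so n(Fe) = 0.8670 / 2 = 0.4335 mol.
m(Fe) = 0.4335 × 55.85 = 24.2 g.

24.2 g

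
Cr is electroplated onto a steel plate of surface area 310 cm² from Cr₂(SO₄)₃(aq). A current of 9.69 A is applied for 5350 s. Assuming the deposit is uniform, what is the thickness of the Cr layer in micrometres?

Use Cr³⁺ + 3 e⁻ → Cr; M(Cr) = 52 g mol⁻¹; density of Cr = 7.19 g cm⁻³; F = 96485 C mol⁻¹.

41.8 μm

Q = I·t = 9.690 × 5350.0 = 51840 C; n(e⁻) = 0.5373 mol.
n(Cr) = n(e⁻)/3 = 0.1791 mol, so m = 0.1791 × 52 = 9.313 g.
Volume = m/ρ = 9.313 / 7.19 = 1.295 cm³.
Thickness = V/A = 1.295 / 310 = 0.00418 cm = 41.8 μm.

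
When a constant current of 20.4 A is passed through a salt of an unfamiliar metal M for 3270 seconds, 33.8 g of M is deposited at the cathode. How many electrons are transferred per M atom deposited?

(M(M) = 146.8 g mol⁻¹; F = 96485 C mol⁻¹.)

Q = I·t = 20.40 A × 3270.0 s = 66710 C, so n(e⁻) = 66710/96485 = 0.6914 mol.
n(M) deposited = 33.8 / 146.8 = 0.2302 mol.
Electrons per atom = n(e⁻)/n(M) = 0.6914 / 0.2302 = 3.00 ≈ 3, so the ion is M³⁺.

3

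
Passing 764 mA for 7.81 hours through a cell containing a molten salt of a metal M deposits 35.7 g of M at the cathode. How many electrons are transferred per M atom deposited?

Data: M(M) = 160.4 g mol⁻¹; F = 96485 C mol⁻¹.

Q = I·t = 0.7640 A × 28116 s = 21480 C, so n(e⁻) = 21480/96485 = 0.2226 mol.
n(M) deposited = 35.7 / 160.4 = 0.2226 mol.
Electrons per atom = n(e⁻)/n(M) = 0.2226 / 0.2226 = 1.00 ≈ 1, so the ion is M⁺.

1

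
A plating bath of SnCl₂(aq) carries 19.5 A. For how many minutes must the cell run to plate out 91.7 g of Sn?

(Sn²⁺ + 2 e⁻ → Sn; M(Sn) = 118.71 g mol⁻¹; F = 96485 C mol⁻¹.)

n(Sn) = m/M = 91.7 / 118.71 = 0.7725 mol.
Each Sn atom requires 2 electrons, so n(e⁻) = 2 × 0.7725 = 1.545 mol.
Q = n(e⁻)·F = 1.545 × 96485 = 149100 C.
t = Q/I = 149100 / 19.50 A = 7644 s = 127 min.

127 min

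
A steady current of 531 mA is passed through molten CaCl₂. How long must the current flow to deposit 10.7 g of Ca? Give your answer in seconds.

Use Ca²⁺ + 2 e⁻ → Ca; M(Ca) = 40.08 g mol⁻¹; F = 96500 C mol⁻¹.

n(Ca) = m/M = 10.7 / 40.08 = 0.2670 mol.
Each Ca atom requires 2 electrons, so n(e⁻) = 2 × 0.2670 = 0.5339 mol.
Q = n(e⁻)·F = 0.5339 × 96500 = 51520 C.
t = Q/I = 51520 / 0.5310 A = 97030 s.

97000 s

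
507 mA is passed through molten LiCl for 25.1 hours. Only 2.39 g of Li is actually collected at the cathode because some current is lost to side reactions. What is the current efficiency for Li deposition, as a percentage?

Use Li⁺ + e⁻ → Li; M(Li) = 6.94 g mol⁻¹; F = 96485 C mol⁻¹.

Q = I·t = 0.5070 × 90360 = 45810 C; n(e⁻) = 45810/96485 = 0.4748 mol.
Theoretical n(Li) = n(e⁻)/1 = 0.4748 mol, i.e. m_theo = 0.4748 × 6.94 = 3.295 g.
Efficiency = m_actual / m_theo = 2.39 / 3.295 = 72.5 %.

72.5 %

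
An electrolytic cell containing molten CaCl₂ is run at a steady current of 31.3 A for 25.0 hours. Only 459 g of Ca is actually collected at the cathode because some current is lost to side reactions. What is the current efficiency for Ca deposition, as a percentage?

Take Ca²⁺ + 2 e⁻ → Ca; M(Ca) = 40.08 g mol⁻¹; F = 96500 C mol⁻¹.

78.5 %

Q = I·t = 31.30 × 90000 = 2817000 C; n(e⁻) = 2817000/96500 = 29.19 mol.
Theoretical n(Ca) = n(e⁻)/2 = 14.60 mol, i.e. m_theo = 14.60 × 40.08 = 585.0 g.
Efficiency = m_actual / m_theo = 459 / 585.0 = 78.5 %.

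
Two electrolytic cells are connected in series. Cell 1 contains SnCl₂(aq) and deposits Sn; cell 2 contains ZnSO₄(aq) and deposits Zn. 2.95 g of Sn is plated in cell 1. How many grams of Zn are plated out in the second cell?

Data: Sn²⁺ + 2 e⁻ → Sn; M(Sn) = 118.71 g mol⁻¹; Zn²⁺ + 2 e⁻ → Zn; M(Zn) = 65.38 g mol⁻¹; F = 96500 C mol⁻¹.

1.62 g

n(Sn) = 2.95 / 118.71 = 0.02485 mol.
Since Sn²⁺ + 2 e⁻ → Sn, n(e⁻) passed = 2 × 0.02485 = 0.04970 mol.
Cells in series carry the same charge, so the same 0.04970 mol of electrons passes through cell 2.
Zn²⁺ + 2 e⁻ → Zn, so n(Zn) = 0.04970 / 2 = 0.02485 mol.
m(Zn) = 0.02485 × 65.38 = 1.62 g.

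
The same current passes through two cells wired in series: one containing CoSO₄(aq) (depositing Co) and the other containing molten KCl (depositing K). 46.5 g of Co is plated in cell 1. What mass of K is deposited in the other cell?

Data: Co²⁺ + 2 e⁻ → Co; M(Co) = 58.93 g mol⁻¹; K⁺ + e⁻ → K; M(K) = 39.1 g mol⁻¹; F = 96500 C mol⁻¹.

61.7 g

n(Co) = 46.5 / 58.93 = 0.7891 mol.
Since Co²⁺ + 2 e⁻ → Co, n(e⁻) passed = 2 × 0.7891 = 1.578 mol.
Cells in series carry the same charge, so the same 1.578 mol of electrons passes through cell 2.
K⁺ + e⁻ → K, so n(K) = 1.578 / 1 = 1.578 mol.
m(K) = 1.578 × 39.1 = 61.7 g.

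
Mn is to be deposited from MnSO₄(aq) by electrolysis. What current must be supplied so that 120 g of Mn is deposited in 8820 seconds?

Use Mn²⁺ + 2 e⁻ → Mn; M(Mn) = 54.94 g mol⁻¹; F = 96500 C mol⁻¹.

n(Mn) = 120 / 54.94 = 2.184 mol.
n(e⁻) = 2 × 2.184 = 4.368 mol.
Q = n(e⁻)·F = 4.368 × 96500 = 421600 C.
I = Q/t = 421600 / 8820.0 s = 47.8 A.

47.8 A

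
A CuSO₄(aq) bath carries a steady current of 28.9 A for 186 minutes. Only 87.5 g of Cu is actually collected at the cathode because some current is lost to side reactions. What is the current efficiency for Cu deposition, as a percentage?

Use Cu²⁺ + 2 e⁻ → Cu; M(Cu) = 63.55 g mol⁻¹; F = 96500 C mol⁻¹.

Q = I·t = 28.90 × 11160 = 322500 C; n(e⁻) = 322500/96500 = 3.342 mol.
Theoretical n(Cu) = n(e⁻)/2 = 1.671 mol, i.e. m_theo = 1.671 × 63.55 = 106.2 g.
Efficiency = m_actual / m_theo = 87.5 / 106.2 = 82.4 %.

82.4 %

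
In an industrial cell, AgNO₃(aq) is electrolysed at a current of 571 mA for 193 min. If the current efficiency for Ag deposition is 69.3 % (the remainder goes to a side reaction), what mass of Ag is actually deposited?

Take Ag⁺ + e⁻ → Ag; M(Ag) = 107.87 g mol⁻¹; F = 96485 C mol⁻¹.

5.12 g

Q = I·t = 0.5710 × 11580 = 6612 C.
n(e⁻) = 6612/96485 = 0.06853 mol; theoretically n(Ag) = 0.06853/1 = 0.06853 mol, m_theo = 7.392 g.
At 69.3 % efficiency, m_actual = 0.693 × 7.392 = 5.12 g.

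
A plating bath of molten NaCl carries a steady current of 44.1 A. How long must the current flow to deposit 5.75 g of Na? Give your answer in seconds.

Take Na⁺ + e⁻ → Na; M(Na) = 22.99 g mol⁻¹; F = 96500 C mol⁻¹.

547 s

n(Na) = m/M = 5.75 / 22.99 = 0.2501 mol.
Each Na atom requires 1 electron, so n(e⁻) = 1 × 0.2501 = 0.2501 mol.
Q = n(e⁻)·F = 0.2501 × 96500 = 24140 C.
t = Q/I = 24140 / 44.10 A = 547.3 s.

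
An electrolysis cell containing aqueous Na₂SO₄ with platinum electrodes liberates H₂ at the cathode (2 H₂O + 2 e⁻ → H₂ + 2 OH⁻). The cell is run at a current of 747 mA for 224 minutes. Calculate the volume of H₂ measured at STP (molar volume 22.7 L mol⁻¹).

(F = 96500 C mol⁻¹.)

1.18 L

Q = I·t = 0.7470 A × 13440 s = 10040 C.
n(e⁻) = Q/F = 10040 / 96500 = 0.1040 mol.
2 electrons are transferred per H₂ molecule, so n(H₂) = 0.1040 / 2 = 0.05202 mol.
V = n × V_m = 0.05202 × 22.7 = 1.18 L.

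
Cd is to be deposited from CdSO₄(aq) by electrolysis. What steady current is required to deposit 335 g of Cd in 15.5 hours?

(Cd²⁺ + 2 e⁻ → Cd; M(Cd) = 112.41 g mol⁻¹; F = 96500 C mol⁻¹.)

10.3 A

n(Cd) = 335 / 112.41 = 2.980 mol.
n(e⁻) = 2 × 2.980 = 5.960 mol.
Q = n(e⁻)·F = 5.960 × 96500 = 575200 C.
I = Q/t = 575200 / 55800 s = 10.3 A.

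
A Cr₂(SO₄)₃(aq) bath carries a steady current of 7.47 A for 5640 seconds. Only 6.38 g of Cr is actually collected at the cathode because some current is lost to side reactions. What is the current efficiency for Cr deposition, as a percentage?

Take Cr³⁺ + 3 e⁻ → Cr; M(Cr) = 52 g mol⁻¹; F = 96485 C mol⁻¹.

84.3 %

Q = I·t = 7.470 × 5640.0 = 42130 C; n(e⁻) = 42130/96485 = 0.4367 mol.
Theoretical n(Cr) = n(e⁻)/3 = 0.1456 mol, i.e. m_theo = 0.1456 × 52 = 7.569 g.
Efficiency = m_actual / m_theo = 6.38 / 7.569 = 84.3 %.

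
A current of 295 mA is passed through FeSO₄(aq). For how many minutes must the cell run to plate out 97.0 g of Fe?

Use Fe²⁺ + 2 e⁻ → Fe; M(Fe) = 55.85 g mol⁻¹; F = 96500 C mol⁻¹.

18900 min

n(Fe) = m/M = 97.0 / 55.85 = 1.737 mol.
Each Fe atom requires 2 electrons, so n(e⁻) = 2 × 1.737 = 3.474 mol.
Q = n(e⁻)·F = 3.474 × 96500 = 335200 C.
t = Q/I = 335200 / 0.2950 A = 1136000 s = 18900 min.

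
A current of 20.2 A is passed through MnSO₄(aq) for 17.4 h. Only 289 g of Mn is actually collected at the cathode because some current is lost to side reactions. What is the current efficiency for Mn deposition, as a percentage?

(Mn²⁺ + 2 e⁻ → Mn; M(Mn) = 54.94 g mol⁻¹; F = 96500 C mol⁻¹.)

Q = I·t = 20.20 × 62640 = 1265000 C; n(e⁻) = 1265000/96500 = 13.11 mol.
Theoretical n(Mn) = n(e⁻)/2 = 6.556 mol, i.e. m_theo = 6.556 × 54.94 = 360.2 g.
Efficiency = m_actual / m_theo = 289 / 360.2 = 80.2 %.

80.2 %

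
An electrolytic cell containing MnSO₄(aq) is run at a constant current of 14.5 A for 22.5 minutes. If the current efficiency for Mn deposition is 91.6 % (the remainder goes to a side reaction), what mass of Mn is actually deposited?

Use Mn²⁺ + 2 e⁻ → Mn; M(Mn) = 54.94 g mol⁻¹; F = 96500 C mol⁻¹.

Q = I·t = 14.50 × 1350.0 = 19580 C.
n(e⁻) = 19580/96500 = 0.2028 mol; theoretically n(Mn) = 0.2028/2 = 0.1014 mol, m_theo = 5.572 g.
At 91.6 % efficiency, m_actual = 0.916 × 5.572 = 5.10 g.

5.10 g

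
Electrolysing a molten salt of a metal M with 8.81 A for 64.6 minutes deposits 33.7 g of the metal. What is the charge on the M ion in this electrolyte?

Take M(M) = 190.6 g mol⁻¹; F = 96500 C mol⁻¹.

Q = I·t = 8.810 A × 3876.0 s = 34150 C, so n(e⁻) = 34150/96500 = 0.3539 mol.
n(M) deposited = 33.7 / 190.6 = 0.1768 mol.
Electrons per atom = n(e⁻)/n(M) = 0.3539 / 0.1768 = 2.00 ≈ 2, so the ion is M²⁺.

+2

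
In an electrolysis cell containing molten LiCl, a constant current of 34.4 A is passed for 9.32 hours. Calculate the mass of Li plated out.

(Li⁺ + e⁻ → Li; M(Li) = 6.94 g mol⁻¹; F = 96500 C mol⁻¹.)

Q = I·t = 34.40 A × 33552 s = 1154000 C.
n(e⁻) = Q/F = 1154000 / 96500 = 11.96 mol.
Li⁺ + e⁻ → Li, so n(Li) = n(e⁻)/1 = 11.96 mol.
m = n·M = 11.96 × 6.94 = 83.0 g.

83.0 g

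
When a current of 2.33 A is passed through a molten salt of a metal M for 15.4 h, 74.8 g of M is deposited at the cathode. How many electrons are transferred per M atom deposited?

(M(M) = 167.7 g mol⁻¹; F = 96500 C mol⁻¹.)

3

Q = I·t = 2.330 A × 55440 s = 129200 C, so n(e⁻) = 129200/96500 = 1.339 mol.
n(M) deposited = 74.8 / 167.7 = 0.4460 mol.
Electrons per atom = n(e⁻)/n(M) = 1.339 / 0.4460 = 3.00 ≈ 3, so the ion is M³⁺.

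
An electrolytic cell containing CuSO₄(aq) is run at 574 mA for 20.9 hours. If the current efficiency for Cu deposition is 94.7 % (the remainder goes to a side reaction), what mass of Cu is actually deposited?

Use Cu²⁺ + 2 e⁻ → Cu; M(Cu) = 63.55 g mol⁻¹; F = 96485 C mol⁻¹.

13.5 g

Q = I·t = 0.5740 × 75240 = 43190 C.
n(e⁻) = 43190/96485 = 0.4476 mol; theoretically n(Cu) = 0.4476/2 = 0.2238 mol, m_theo = 14.22 g.
At 94.7 % efficiency, m_actual = 0.947 × 14.22 = 13.5 g.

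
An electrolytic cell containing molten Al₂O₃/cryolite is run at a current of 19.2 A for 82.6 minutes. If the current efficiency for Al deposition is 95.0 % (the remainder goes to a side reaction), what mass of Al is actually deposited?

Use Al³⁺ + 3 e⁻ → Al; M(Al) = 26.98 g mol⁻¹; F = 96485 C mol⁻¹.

Q = I·t = 19.20 × 4956.0 = 95160 C.
n(e⁻) = 95160/96485 = 0.9862 mol; theoretically n(Al) = 0.9862/3 = 0.3287 mol, m_theo = 8.869 g.
At 95.0 % efficiency, m_actual = 0.950 × 8.869 = 8.43 g.

8.43 g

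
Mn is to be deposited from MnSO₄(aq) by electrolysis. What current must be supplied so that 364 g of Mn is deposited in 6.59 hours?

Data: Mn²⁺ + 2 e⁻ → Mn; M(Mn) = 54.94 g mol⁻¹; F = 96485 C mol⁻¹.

n(Mn) = 364 / 54.94 = 6.625 mol.
n(e⁻) = 2 × 6.625 = 13.25 mol.
Q = n(e⁻)·F = 13.25 × 96485 = 1279000 C.
I = Q/t = 1279000 / 23724 s = 53.9 A.

53.9 A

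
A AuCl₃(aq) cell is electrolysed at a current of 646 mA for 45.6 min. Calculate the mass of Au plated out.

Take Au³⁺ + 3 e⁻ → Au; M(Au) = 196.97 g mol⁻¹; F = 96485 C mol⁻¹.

1.20 g

Q = I·t = 0.6460 A × 2736.0 s = 1767 C.
n(e⁻) = Q/F = 1767 / 96485 = 0.01832 mol.
Au³⁺ + 3 e⁻ → Au, so n(Au) = n(e⁻)/3 = 0.006106 mol.
m = n·M = 0.006106 × 196.97 = 1.20 g.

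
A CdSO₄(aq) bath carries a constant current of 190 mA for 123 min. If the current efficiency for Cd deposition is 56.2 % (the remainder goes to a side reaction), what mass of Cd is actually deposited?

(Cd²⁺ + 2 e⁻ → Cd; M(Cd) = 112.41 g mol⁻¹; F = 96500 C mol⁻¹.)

Q = I·t = 0.1900 × 7380.0 = 1402 C.
n(e⁻) = 1402/96500 = 0.01453 mol; theoretically n(Cd) = 0.01453/2 = 0.007265 mol, m_theo = 0.8167 g.
At 56.2 % efficiency, m_actual = 0.562 × 0.8167 = 0.459 g.

0.459 g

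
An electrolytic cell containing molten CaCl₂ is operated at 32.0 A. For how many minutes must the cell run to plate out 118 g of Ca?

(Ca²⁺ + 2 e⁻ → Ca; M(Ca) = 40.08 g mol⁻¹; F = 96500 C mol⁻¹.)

296 min

n(Ca) = m/M = 118 / 40.08 = 2.944 mol.
Each Ca atom requires 2 electrons, so n(e⁻) = 2 × 2.944 = 5.888 mol.
Q = n(e⁻)·F = 5.888 × 96500 = 568200 C.
t = Q/I = 568200 / 32.00 A = 17760 s = 296 min.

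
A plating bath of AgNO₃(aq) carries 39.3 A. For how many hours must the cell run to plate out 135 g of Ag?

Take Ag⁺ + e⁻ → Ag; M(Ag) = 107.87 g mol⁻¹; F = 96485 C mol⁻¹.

n(Ag) = m/M = 135 / 107.87 = 1.252 mol.
Each Ag atom requires 1 electron, so n(e⁻) = 1 × 1.252 = 1.252 mol.
Q = n(e⁻)·F = 1.252 × 96485 = 120800 C.
t = Q/I = 120800 / 39.30 A = 3073 s = 0.853 h.

0.853 h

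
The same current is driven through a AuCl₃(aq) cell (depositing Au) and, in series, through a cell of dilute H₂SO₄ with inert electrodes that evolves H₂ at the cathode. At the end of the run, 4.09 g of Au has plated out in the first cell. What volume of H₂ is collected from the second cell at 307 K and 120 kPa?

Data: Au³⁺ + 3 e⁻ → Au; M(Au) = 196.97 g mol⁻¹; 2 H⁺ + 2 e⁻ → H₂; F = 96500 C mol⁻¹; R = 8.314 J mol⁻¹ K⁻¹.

n(Au) = 4.09 / 196.97 = 0.02076 mol, so n(e⁻) = 3 × 0.02076 = 0.06229 mol.
The cells are in series, so the same 0.06229 mol of electrons passes through the second cell.
2 H⁺ + 2 e⁻ → H₂ — 2 mol e⁻ per mol H₂, so n(H₂) = 0.06229/2 = 0.03115 mol.
V = nRT/P = (0.03115 × 8.314 × 307) / (120 × 10³) = 6.62 × 10⁻⁴ m³ = 0.662 L.

0.662 L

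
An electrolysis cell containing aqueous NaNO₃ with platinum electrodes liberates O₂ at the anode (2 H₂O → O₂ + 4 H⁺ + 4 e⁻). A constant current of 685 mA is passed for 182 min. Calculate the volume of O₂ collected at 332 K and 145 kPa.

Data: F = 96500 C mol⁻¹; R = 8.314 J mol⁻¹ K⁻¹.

Q = I·t = 0.6850 A × 10920 s = 7480 C.
n(e⁻) = Q/F = 7480 / 96500 = 0.07752 mol.
4 electrons are transferred per O₂ molecule, so n(O₂) = 0.07752 / 4 = 0.01938 mol.
V = nRT/P = (0.01938 × 8.314 × 332) / (145 × 10³ Pa) = 3.69 × 10⁻⁴ m³ = 0.369 L.

0.369 L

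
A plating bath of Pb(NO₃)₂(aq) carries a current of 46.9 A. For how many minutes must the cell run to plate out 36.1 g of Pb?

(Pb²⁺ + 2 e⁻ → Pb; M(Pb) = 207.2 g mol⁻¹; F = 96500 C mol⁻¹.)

11.9 min

n(Pb) = m/M = 36.1 / 207.2 = 0.1742 mol.
Each Pb atom requires 2 electrons, so n(e⁻) = 2 × 0.1742 = 0.3485 mol.
Q = n(e⁻)·F = 0.3485 × 96500 = 33630 C.
t = Q/I = 33630 / 46.90 A = 717.0 s = 11.9 min.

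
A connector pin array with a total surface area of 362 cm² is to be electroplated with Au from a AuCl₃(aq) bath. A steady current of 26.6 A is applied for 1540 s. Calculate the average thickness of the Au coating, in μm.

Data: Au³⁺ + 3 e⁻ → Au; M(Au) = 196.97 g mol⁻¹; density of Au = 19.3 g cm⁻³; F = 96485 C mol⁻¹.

Q = I·t = 26.60 × 1540.0 = 40960 C; n(e⁻) = 0.4246 mol.
n(Au) = n(e⁻)/3 = 0.1415 mol, so m = 0.1415 × 196.97 = 27.88 g.
Volume = m/ρ = 27.88 / 19.3 = 1.444 cm³.
Thickness = V/A = 1.444 / 362 = 0.00399 cm = 39.9 μm.

39.9 μm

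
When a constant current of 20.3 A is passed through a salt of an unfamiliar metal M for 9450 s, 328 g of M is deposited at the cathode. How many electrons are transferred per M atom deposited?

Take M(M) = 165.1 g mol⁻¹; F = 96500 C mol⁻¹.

1

Q = I·t = 20.30 A × 9450.0 s = 191800 C, so n(e⁻) = 191800/96500 = 1.988 mol.
n(M) deposited = 328 / 165.1 = 1.987 mol.
Electrons per atom = n(e⁻)/n(M) = 1.988 / 1.987 = 1.00 ≈ 1, so the ion is M⁺.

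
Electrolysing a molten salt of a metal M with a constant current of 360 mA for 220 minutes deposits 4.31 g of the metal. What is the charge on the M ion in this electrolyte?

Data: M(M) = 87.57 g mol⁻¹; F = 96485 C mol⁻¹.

+1

Q = I·t = 0.3600 A × 13200 s = 4752 C, so n(e⁻) = 4752/96485 = 0.04925 mol.
n(M) deposited = 4.31 / 87.57 = 0.04922 mol.
Electrons per atom = n(e⁻)/n(M) = 0.04925 / 0.04922 = 1.00 ≈ 1, so the ion is M⁺.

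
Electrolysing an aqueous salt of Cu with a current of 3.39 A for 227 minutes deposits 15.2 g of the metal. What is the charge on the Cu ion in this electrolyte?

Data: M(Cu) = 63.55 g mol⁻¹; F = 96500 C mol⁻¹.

Q = I·t = 3.390 A × 13620 s = 46170 C, so n(e⁻) = 46170/96500 = 0.4785 mol.
n(Cu) deposited = 15.2 / 63.55 = 0.2392 mol.
Electrons per atom = n(e⁻)/n(Cu) = 0.4785 / 0.2392 = 2.00 ≈ 2, so the ion is Cu²⁺.

+2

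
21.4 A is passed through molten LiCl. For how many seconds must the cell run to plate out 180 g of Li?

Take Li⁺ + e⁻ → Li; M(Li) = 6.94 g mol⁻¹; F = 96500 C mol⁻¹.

1.17 × 10⁵ s

n(Li) = m/M = 180 / 6.94 = 25.94 mol.
Each Li atom requires 1 electron, so n(e⁻) = 1 × 25.94 = 25.94 mol.
Q = n(e⁻)·F = 25.94 × 96500 = 2503000 C.
t = Q/I = 2503000 / 21.40 A = 117000 s.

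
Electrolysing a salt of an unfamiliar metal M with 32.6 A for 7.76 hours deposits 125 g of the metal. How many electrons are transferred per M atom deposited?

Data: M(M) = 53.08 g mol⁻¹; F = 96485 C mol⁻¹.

Q = I·t = 32.60 A × 27936 s = 910700 C, so n(e⁻) = 910700/96485 = 9.439 mol.
n(M) deposited = 125 / 53.08 = 2.355 mol.
Electrons per atom = n(e⁻)/n(M) = 9.439 / 2.355 = 4.01 ≈ 4, so the ion is M⁴⁺.

4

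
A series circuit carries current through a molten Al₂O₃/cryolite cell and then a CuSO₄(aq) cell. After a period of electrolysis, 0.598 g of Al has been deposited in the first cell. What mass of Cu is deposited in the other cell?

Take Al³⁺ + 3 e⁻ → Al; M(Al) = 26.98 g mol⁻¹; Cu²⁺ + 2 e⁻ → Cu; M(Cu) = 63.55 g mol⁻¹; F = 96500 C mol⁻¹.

n(Al) = 0.598 / 26.98 = 0.02216 mol.
Since Al³⁺ + 3 e⁻ → Al, n(e⁻) passed = 3 × 0.02216 = 0.06649 mol.
Cells in series carry the same charge, so the same 0.06649 mol of electrons passes through cell 2.
Cu²⁺ + 2 e⁻ → Cu, so n(Cu) = 0.06649 / 2 = 0.03325 mol.
m(Cu) = 0.03325 × 63.55 = 2.11 g.

2.11 g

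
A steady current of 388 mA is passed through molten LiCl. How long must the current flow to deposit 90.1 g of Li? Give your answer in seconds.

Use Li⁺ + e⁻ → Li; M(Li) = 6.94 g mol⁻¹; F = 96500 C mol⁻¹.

n(Li) = m/M = 90.1 / 6.94 = 12.98 mol.
Each Li atom requires 1 electron, so n(e⁻) = 1 × 12.98 = 12.98 mol.
Q = n(e⁻)·F = 12.98 × 96500 = 1253000 C.
t = Q/I = 1253000 / 0.3880 A = 3229000 s.

3.23 × 10⁶ s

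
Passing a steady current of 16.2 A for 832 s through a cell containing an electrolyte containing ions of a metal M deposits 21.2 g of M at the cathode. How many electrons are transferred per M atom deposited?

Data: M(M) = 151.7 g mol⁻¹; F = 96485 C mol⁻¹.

1

Q = I·t = 16.20 A × 832.00 s = 13480 C, so n(e⁻) = 13480/96485 = 0.1397 mol.
n(M) deposited = 21.2 / 151.7 = 0.1397 mol.
Electrons per atom = n(e⁻)/n(M) = 0.1397 / 0.1397 = 1.00 ≈ 1, so the ion is M⁺.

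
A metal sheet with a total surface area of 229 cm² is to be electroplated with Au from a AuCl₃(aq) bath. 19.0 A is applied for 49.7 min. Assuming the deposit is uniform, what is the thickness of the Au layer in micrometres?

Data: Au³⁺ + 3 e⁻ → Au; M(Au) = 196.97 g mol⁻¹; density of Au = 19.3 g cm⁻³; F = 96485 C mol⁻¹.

Q = I·t = 19.00 × 2982.0 = 56660 C; n(e⁻) = 0.5872 mol.
n(Au) = n(e⁻)/3 = 0.1957 mol, so m = 0.1957 × 196.97 = 38.55 g.
Volume = m/ρ = 38.55 / 19.3 = 1.998 cm³.
Thickness = V/A = 1.998 / 229 = 0.00872 cm = 87.2 μm.

87.2 μm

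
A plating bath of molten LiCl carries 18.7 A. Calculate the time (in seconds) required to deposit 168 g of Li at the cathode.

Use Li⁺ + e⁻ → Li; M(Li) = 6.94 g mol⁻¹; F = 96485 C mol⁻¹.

n(Li) = m/M = 168 / 6.94 = 24.21 mol.
Each Li atom requires 1 electron, so n(e⁻) = 1 × 24.21 = 24.21 mol.
Q = n(e⁻)·F = 24.21 × 96485 = 2336000 C.
t = Q/I = 2336000 / 18.70 A = 124900 s.

1.25 × 10⁵ s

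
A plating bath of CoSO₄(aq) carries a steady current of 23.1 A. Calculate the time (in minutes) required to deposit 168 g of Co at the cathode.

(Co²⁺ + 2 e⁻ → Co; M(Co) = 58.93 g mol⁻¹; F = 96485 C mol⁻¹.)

397 min

n(Co) = m/M = 168 / 58.93 = 2.851 mol.
Each Co atom requires 2 electrons, so n(e⁻) = 2 × 2.851 = 5.702 mol.
Q = n(e⁻)·F = 5.702 × 96485 = 550100 C.
t = Q/I = 550100 / 23.10 A = 23820 s = 397 min.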